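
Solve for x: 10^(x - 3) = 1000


Express both sides with the same base.
1000 = 10^3
Since the bases match, equate exponents: x - 3 = 3
So x = 3 - (-3) = 6

x = 6


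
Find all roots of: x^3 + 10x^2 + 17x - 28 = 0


Let p(x) = x^3 + 10x^2 + 17x - 28. By the rational root theorem (leading coefficient 1), any rational root is an integer divisor of 28: try ±1, ±2, ... in turn.
Test x = 1: value = 0 ✓, so (x - 1) is a factor.
Synthetic division by (x - 1): bring down 1; 1(1) + 10 = 11; 11(1) + 17 = 28; 28(1) - 28 = 0 → quotient x^2 + 11x + 28, remainder 0.
Solve the quadratic x^2 + 11x + 28 = 0: discriminant = 11^2 - 4(1)(28) = 121 - 112 = 9.
sqrt(9) = 3, so x = (-11 ± 3)/2: x = -4 or x = -7.
Collecting all roots found:

x = -7, x = -4, x = 1


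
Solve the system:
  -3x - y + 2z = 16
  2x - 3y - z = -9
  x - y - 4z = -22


Using Cramer's rule. Expand each determinant along the first row.
D  = (-3)*[(-3)*(-4) - (-1)*(-1)] - (-1)*[2*(-4) - (-1)*1] + 2*[2*(-1) - (-3)*1]
  = (-3)*(11) - (-1)*(-7) + 2*(1) = -38
Dx = 16*[(-3)*(-4) - (-1)*(-1)] - (-1)*[(-9)*(-4) - (-1)*(-22)] + 2*[(-9)*(-1) - (-3)*(-22)]
  = 16*(11) - (-1)*(14) + 2*(-57) = 76
Dy = (-3)*[(-9)*(-4) - (-1)*(-22)] - 16*[2*(-4) - (-1)*1] + 2*[2*(-22) - (-9)*1]
  = (-3)*(14) - 16*(-7) + 2*(-35) = 0
Dz = (-3)*[(-3)*(-22) - (-9)*(-1)] - (-1)*[2*(-22) - (-9)*1] + 16*[2*(-1) - (-3)*1]
  = (-3)*(57) - (-1)*(-35) + 16*(1) = -190
x = Dx/D = 76/-38 = -2, y = Dy/D = 0/-38 = 0, z = Dz/D = -190/-38 = 5
Check eq1: (-3)(-2) + (-1)(0) + (2)(5) = 16 = 16 ✓
Check eq2: (2)(-2) + (-3)(0) + (-1)(5) = -9 = -9 ✓
Check eq3: (1)(-2) + (-1)(0) + (-4)(5) = -22 = -22 ✓

x = -2, y = 0, z = 5


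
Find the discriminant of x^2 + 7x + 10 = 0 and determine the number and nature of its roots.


For ax^2 + bx + c = 0, discriminant D = b^2 - 4ac
Here a = 1, b = 7, c = 10
D = (7)^2 - 4(1)(10) = 49 - 40 = 9

D = 9 > 0 and is a perfect square (sqrt = 3)
The equation has 2 distinct real rational roots.

Discriminant = 9, 2 distinct real rational roots


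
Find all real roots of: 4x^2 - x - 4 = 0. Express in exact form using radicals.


Using the quadratic formula: x = (-b ± sqrt(b^2 - 4ac)) / (2a)
Here a = 4, b = -1, c = -4
Discriminant = b^2 - 4ac = (-1)^2 - 4(4)(-4) = 1 + 64 = 65
Since discriminant = 65 > 0, there are two real roots.
x = (1 ± sqrt(65)) / 8
Numerically: x ≈ 1.1328 or x ≈ -0.8828

x = (1 + sqrt(65)) / 8 or x = (1 - sqrt(65)) / 8


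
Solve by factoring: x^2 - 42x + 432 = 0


We need two numbers that multiply to 432 and add to -42.
Those numbers are -24 and -18 (since (-24) * (-18) = 432 and (-24) + (-18) = -42).
So x^2 - 42x + 432 = (x - 24)(x - 18) = 0
Setting each factor to zero: x = 24 or x = 18

x = 18, x = 24


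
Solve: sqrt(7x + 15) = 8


Square both sides: 7x + 15 = 8^2 = 64
7x = 64 - 15 = 49
x = 7
Check: sqrt(7*7 + 15) = sqrt(64) = 8 ✓

x = 7


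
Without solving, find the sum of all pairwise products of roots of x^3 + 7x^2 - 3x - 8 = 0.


By Vieta's formulas for x^3 + bx^2 + cx + d = 0:
  r1 + r2 + r3 = -b/a = -7
  r1*r2 + r1*r3 + r2*r3 = c/a = -3
  r1*r2*r3 = -d/a = 8


Sum of pairwise products = -3


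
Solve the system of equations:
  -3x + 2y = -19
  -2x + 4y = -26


Using Cramer's rule:
Determinant D = (-3)(4) - (-2)(2) = -12 + 4 = -8
Dx = (-19)(4) - (-26)(2) = -76 + 52 = -24
Dy = (-3)(-26) - (-2)(-19) = 78 - 38 = 40
x = Dx/D = -24/-8 = 3
y = Dy/D = 40/-8 = -5

x = 3, y = -5


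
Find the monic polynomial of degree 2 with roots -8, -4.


A monic polynomial with roots -8, -4 is:
p(x) = (x + 8)(x + 4)
After multiplying by (x + 8): x + 8
After multiplying by (x + 4): x^2 + 12x + 32

x^2 + 12x + 32


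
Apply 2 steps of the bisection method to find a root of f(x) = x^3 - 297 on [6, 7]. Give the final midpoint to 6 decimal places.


f(x) = x^3 - 297
f(6) = -81 < 0
f(7) = 46 > 0

Step 1: midpoint = (6.000000 + 7.000000)/2 = 6.500000
  f(6.500000) = -22.375000
  f(mid) < 0, so root is in [6.500000, 7.000000]

Step 2: midpoint = (6.500000 + 7.000000)/2 = 6.750000
  f(6.750000) = 10.546875
  f(mid) > 0, so root is in [6.500000, 6.750000]

midpoint = 6.750000


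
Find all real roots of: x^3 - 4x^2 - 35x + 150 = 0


Let p(x) = x^3 - 4x^2 - 35x + 150. By the rational root theorem (leading coefficient 1), any rational root is an integer divisor of 150: try ±1, ±2, ... in turn.
Test x = 1: value = 112 ≠ 0.
Test x = -1: value = 180 ≠ 0.
Test x = 2: value = 72 ≠ 0.
Test x = -2: value = 196 ≠ 0.
Test x = 3: value = 36 ≠ 0.
Test x = -3: value = 192 ≠ 0.
Test x = 5: value = 0 ✓, so (x - 5) is a factor.
Synthetic division by (x - 5): bring down 1; 1(5) - 4 = 1; 1(5) - 35 = -30; (-30)(5) + 150 = 0 → quotient x^2 + x - 30, remainder 0.
Solve the quadratic x^2 + x - 30 = 0: discriminant = 1^2 - 4(1)(-30) = 1 + 120 = 121.
sqrt(121) = 11, so x = (-1 ± 11)/2: x = 5 or x = -6.

x = -6, x = 5 (multiplicity 2)


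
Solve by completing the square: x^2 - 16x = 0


Start: x^2 - 16x + 0 = 0
Move constant: x^2 - 16x = 0
Half of -16 is -8, squared is 64
Add 64 to both sides: x^2 - 16x + 64 = 64
(x - 8)^2 = 64
x - 8 = ±8
x = 8 + 8 = 16 or x = 8 - 8 = 0

x = 0, x = 16


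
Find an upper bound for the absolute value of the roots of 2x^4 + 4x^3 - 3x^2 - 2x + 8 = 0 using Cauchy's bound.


Cauchy's bound: all roots r satisfy |r| <= 1 + max(|a_i/a_n|) for i = 0,...,n-1
where a_n is the leading coefficient.

Coefficients: [2, 4, -3, -2, 8]
Leading coefficient a_n = 2
Ratios |a_i/a_n|: 2, 3/2, 1, 4
Maximum ratio: 4
Cauchy's bound: |r| <= 1 + 4 = 5

Upper bound = 5


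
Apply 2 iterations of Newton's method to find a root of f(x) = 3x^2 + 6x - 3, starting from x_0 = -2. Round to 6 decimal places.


Newton's method: x_(n+1) = x_n - f(x_n)/f'(x_n)
f(x) = 3x^2 + 6x - 3
f'(x) = 6x + 6

Iteration 1:
  f(-2.000000) = -3.000000
  f'(-2.000000) = -6.000000
  x_1 = -2.000000 - (-3.000000)/(-6.000000) = -2.500000

Iteration 2:
  f(-2.500000) = 0.750000
  f'(-2.500000) = -9.000000
  x_2 = -2.500000 - (0.750000)/(-9.000000) = -2.416667

x_2 = -2.416667


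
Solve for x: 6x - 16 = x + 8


Starting with: 6x - 16 = x + 8
Move all x terms to left: (6 - 1)x = 8 + 16
Simplify: 5x = 24
Divide both sides by 5: x = 24/5

x = 24/5


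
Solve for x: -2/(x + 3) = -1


Multiply both sides by (x + 3): -2 = -1(x + 3)
Distribute: -2 = -x - 3
-x = -2 + 3 = 1
x = -1

x = -1


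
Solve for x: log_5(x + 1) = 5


Convert to exponential form: x + 1 = 5^5 = 3125
x = 3125 - 1 = 3124
Check: log_5(3124 + 1) = log_5(3125) = log_5(3125) = 5 ✓

x = 3124


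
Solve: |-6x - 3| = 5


An absolute value equation |expr| = 5 gives two cases:
Case 1: -6x - 3 = 5
  -6x = 8, so x = -4/3
Case 2: -6x - 3 = -5
  -6x = -2, so x = 1/3

x = -4/3, x = 1/3


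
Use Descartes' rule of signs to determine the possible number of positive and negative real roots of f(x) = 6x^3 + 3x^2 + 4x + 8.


Descartes' rule of signs:

For positive roots, count sign changes in f(x) = 6x^3 + 3x^2 + 4x + 8:
Signs of coefficients: +, +, +, +
Number of sign changes: 0
Possible positive real roots: 0

For negative roots, examine f(-x) = -6x^3 + 3x^2 - 4x + 8:
Signs of coefficients: -, +, -, +
Number of sign changes: 3
Possible negative real roots: 3, 1

Positive roots: 0; Negative roots: 3 or 1


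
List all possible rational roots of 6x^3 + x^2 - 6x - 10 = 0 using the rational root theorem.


Rational root theorem: possible roots are ±p/q where:
  p divides the constant term (-10): p ∈ {1, 2, 5, 10}
  q divides the leading coefficient (6): q ∈ {1, 2, 3, 6}

All possible rational roots: -10, -5, -10/3, -5/2, -2, -5/3, -1, -5/6, -2/3, -1/2, -1/3, -1/6, 1/6, 1/3, 1/2, 2/3, 5/6, 1, 5/3, 2, 5/2, 10/3, 5, 10

-10, -5, -10/3, -5/2, -2, -5/3, -1, -5/6, -2/3, -1/2, -1/3, -1/6, 1/6, 1/3, 1/2, 2/3, 5/6, 1, 5/3, 2, 5/2, 10/3, 5, 10


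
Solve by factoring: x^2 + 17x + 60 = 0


We need two numbers that multiply to 60 and add to 17.
Those numbers are 12 and 5 (since 12 * 5 = 60 and 12 + 5 = 17).
So x^2 + 17x + 60 = (x + 12)(x + 5) = 0
Setting each factor to zero: x = -12 or x = -5

x = -12, x = -5


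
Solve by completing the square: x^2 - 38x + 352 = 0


Start: x^2 - 38x + 352 = 0
Move constant: x^2 - 38x = -352
Half of -38 is -19, squared is 361
Add 361 to both sides: x^2 - 38x + 361 = 9
(x - 19)^2 = 9
x - 19 = ±3
x = 19 + 3 = 22 or x = 19 - 3 = 16

x = 16, x = 22


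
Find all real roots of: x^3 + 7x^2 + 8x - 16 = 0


Let p(x) = x^3 + 7x^2 + 8x - 16. By the rational root theorem (leading coefficient 1), any rational root is an integer divisor of 16: try ±1, ±2, ... in turn.
Test x = 1: value = 0 ✓, so (x - 1) is a factor.
Synthetic division by (x - 1): bring down 1; 1(1) + 7 = 8; 8(1) + 8 = 16; 16(1) - 16 = 0 → quotient x^2 + 8x + 16, remainder 0.
Solve the quadratic x^2 + 8x + 16 = 0: discriminant = 8^2 - 4(1)(16) = 64 - 64 = 0.
Discriminant = 0, so a double root: x = -8/2 = -4.

x = -4 (multiplicity 2), x = 1


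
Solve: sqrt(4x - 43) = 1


Square both sides: 4x - 43 = 1^2 = 1
4x = 1 + 43 = 44
x = 11
Check: sqrt(4*11 - 43) = sqrt(1) = 1 ✓

x = 11


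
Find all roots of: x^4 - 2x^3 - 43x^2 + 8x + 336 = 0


Let p(x) = x^4 - 2x^3 - 43x^2 + 8x + 336. By the rational root theorem (leading coefficient 1), any rational root is an integer divisor of 336: try ±1, ±2, ... in turn.
Test x = 1: value = 300 ≠ 0.
Test x = -1: value = 288 ≠ 0.
Test x = 2: value = 180 ≠ 0.
Test x = -2: value = 180 ≠ 0.
Test x = 3: value = 0 ✓, so (x - 3) is a factor.
Synthetic division by (x - 3): bring down 1; 1(3) - 2 = 1; 1(3) - 43 = -40; (-40)(3) + 8 = -112; (-112)(3) + 336 = 0 → quotient x^3 + x^2 - 40x - 112, remainder 0.
Continue with the quotient x^3 + x^2 - 40x - 112 (candidates must divide 112).
Test x = 4: value = -192 ≠ 0.
Test x = -4: value = 0 ✓, so (x + 4) is a factor.
Synthetic division by (x + 4): bring down 1; 1(-4) + 1 = -3; (-3)(-4) - 40 = -28; (-28)(-4) - 112 = 0 → quotient x^2 - 3x - 28, remainder 0.
Solve the quadratic x^2 - 3x - 28 = 0: discriminant = (-3)^2 - 4(1)(-28) = 9 + 112 = 121.
sqrt(121) = 11, so x = (3 ± 11)/2: x = 7 or x = -4.
Collecting all roots found:

x = -4 (multiplicity 2), x = 3, x = 7


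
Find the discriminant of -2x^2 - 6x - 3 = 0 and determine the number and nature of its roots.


For ax^2 + bx + c = 0, discriminant D = b^2 - 4ac
Here a = -2, b = -6, c = -3
D = (-6)^2 - 4(-2)(-3) = 36 - 24 = 12

D = 12 > 0 but not a perfect square
The equation has 2 distinct real irrational roots.

Discriminant = 12, 2 distinct real irrational roots


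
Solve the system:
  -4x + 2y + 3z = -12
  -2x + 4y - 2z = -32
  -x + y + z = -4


Using Cramer's rule. Expand each determinant along the first row.
D  = (-4)*[4*1 - (-2)*1] - 2*[(-2)*1 - (-2)*(-1)] + 3*[(-2)*1 - 4*(-1)]
  = (-4)*(6) - 2*(-4) + 3*(2) = -10
Dx = (-12)*[4*1 - (-2)*1] - 2*[(-32)*1 - (-2)*(-4)] + 3*[(-32)*1 - 4*(-4)]
  = (-12)*(6) - 2*(-40) + 3*(-16) = -40
Dy = (-4)*[(-32)*1 - (-2)*(-4)] - (-12)*[(-2)*1 - (-2)*(-1)] + 3*[(-2)*(-4) - (-32)*(-1)]
  = (-4)*(-40) - (-12)*(-4) + 3*(-24) = 40
Dz = (-4)*[4*(-4) - (-32)*1] - 2*[(-2)*(-4) - (-32)*(-1)] + (-12)*[(-2)*1 - 4*(-1)]
  = (-4)*(16) - 2*(-24) + (-12)*(2) = -40
x = Dx/D = -40/-10 = 4, y = Dy/D = 40/-10 = -4, z = Dz/D = -40/-10 = 4
Check eq1: (-4)(4) + (2)(-4) + (3)(4) = -12 = -12 ✓
Check eq2: (-2)(4) + (4)(-4) + (-2)(4) = -32 = -32 ✓
Check eq3: (-1)(4) + (1)(-4) + (1)(4) = -4 = -4 ✓

x = 4, y = -4, z = 4


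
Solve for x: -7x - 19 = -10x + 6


Starting with: -7x - 19 = -10x + 6
Move all x terms to left: (-7 + 10)x = 6 + 19
Simplify: 3x = 25
Divide both sides by 3: x = 25/3

x = 25/3


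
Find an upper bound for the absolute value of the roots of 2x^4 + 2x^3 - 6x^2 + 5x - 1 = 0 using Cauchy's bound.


Cauchy's bound: all roots r satisfy |r| <= 1 + max(|a_i/a_n|) for i = 0,...,n-1
where a_n is the leading coefficient.

Coefficients: [2, 2, -6, 5, -1]
Leading coefficient a_n = 2
Ratios |a_i/a_n|: 1, 3, 5/2, 1/2
Maximum ratio: 3
Cauchy's bound: |r| <= 1 + 3 = 4

Upper bound = 4


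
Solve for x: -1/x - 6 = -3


Subtract -6 from both sides: -1/x = 3
Multiply both sides by x: -1 = 3 * x
Divide by 3: x = -1/3

x = -1/3


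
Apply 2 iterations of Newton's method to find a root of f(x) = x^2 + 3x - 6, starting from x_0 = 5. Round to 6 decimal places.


Newton's method: x_(n+1) = x_n - f(x_n)/f'(x_n)
f(x) = x^2 + 3x - 6
f'(x) = 2x + 3

Iteration 1:
  f(5.000000) = 34.000000
  f'(5.000000) = 13.000000
  x_1 = 5.000000 - (34.000000)/(13.000000) = 2.384615

Iteration 2:
  f(2.384615) = 6.840237
  f'(2.384615) = 7.769231
  x_2 = 2.384615 - (6.840237)/(7.769231) = 1.504189

x_2 = 1.504189


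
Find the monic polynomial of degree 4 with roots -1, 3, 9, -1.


A monic polynomial with roots -1, 3, 9, -1 is:
p(x) = (x + 1)(x - 3)(x - 9)(x + 1)
After multiplying by (x + 1): x + 1
After multiplying by (x - 3): x^2 - 2x - 3
After multiplying by (x - 9): x^3 - 11x^2 + 15x + 27
After multiplying by (x + 1): x^4 - 10x^3 + 4x^2 + 42x + 27

x^4 - 10x^3 + 4x^2 + 42x + 27


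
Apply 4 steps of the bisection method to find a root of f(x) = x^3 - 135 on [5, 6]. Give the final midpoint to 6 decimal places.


f(x) = x^3 - 135
f(5) = -10 < 0
f(6) = 81 > 0

Step 1: midpoint = (5.000000 + 6.000000)/2 = 5.500000
  f(5.500000) = 31.375000
  f(mid) > 0, so root is in [5.000000, 5.500000]

Step 2: midpoint = (5.000000 + 5.500000)/2 = 5.250000
  f(5.250000) = 9.703125
  f(mid) > 0, so root is in [5.000000, 5.250000]

Step 3: midpoint = (5.000000 + 5.250000)/2 = 5.125000
  f(5.125000) = -0.388672
  f(mid) < 0, so root is in [5.125000, 5.250000]

Step 4: midpoint = (5.125000 + 5.250000)/2 = 5.187500
  f(5.187500) = 4.596436
  f(mid) > 0, so root is in [5.125000, 5.187500]

midpoint = 5.187500


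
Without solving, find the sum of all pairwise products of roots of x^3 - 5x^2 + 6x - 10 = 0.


By Vieta's formulas for x^3 + bx^2 + cx + d = 0:
  r1 + r2 + r3 = -b/a = 5
  r1*r2 + r1*r3 + r2*r3 = c/a = 6
  r1*r2*r3 = -d/a = 10


Sum of pairwise products = 6


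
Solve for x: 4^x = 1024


Express both sides with the same base.
1024 = 4^5
Since the bases match: x = 5

x = 5


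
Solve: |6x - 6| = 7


An absolute value equation |expr| = 7 gives two cases:
Case 1: 6x - 6 = 7
  6x = 13, so x = 13/6
Case 2: 6x - 6 = -7
  6x = -1, so x = -1/6

x = -1/6, x = 13/6


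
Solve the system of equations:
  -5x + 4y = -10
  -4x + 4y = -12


Using Cramer's rule:
Determinant D = (-5)(4) - (-4)(4) = -20 + 16 = -4
Dx = (-10)(4) - (-12)(4) = -40 + 48 = 8
Dy = (-5)(-12) - (-4)(-10) = 60 - 40 = 20
x = Dx/D = 8/-4 = -2
y = Dy/D = 20/-4 = -5

x = -2, y = -5


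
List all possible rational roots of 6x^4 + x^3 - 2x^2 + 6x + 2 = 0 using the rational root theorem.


Rational root theorem: possible roots are ±p/q where:
  p divides the constant term (2): p ∈ {1, 2}
  q divides the leading coefficient (6): q ∈ {1, 2, 3, 6}

All possible rational roots: -2, -1, -2/3, -1/2, -1/3, -1/6, 1/6, 1/3, 1/2, 2/3, 1, 2

-2, -1, -2/3, -1/2, -1/3, -1/6, 1/6, 1/3, 1/2, 2/3, 1, 2


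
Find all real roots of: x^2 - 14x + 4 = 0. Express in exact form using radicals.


Using the quadratic formula: x = (-b ± sqrt(b^2 - 4ac)) / (2a)
Here a = 1, b = -14, c = 4
Discriminant = b^2 - 4ac = (-14)^2 - 4(1)(4) = 196 - 16 = 180
Since discriminant = 180 > 0, there are two real roots.
x = (14 ± 6*sqrt(5)) / 2
Simplifying: x = 7 ± 3*sqrt(5)
Numerically: x ≈ 13.7082 or x ≈ 0.2918

x = 7 + 3*sqrt(5) or x = 7 - 3*sqrt(5)


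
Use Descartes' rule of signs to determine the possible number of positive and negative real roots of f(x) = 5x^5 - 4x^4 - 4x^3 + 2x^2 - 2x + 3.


Descartes' rule of signs:

For positive roots, count sign changes in f(x) = 5x^5 - 4x^4 - 4x^3 + 2x^2 - 2x + 3:
Signs of coefficients: +, -, -, +, -, +
Number of sign changes: 4
Possible positive real roots: 4, 2, 0

For negative roots, examine f(-x) = -5x^5 - 4x^4 + 4x^3 + 2x^2 + 2x + 3:
Signs of coefficients: -, -, +, +, +, +
Number of sign changes: 1
Possible negative real roots: 1

Positive roots: 4 or 2 or 0; Negative roots: 1


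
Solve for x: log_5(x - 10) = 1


Convert to exponential form: x - 10 = 5^1 = 5
x = 5 + 10 = 15
Check: log_5(15 - 10) = log_5(5) = log_5(5) = 1 ✓

x = 15


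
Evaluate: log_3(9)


We need the exponent such that 3^? = 9
3^2 = 9
Therefore log_3(9) = 2

2


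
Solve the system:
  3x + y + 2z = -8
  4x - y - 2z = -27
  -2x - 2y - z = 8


Using Cramer's rule. Expand each determinant along the first row.
D  = 3*[(-1)*(-1) - (-2)*(-2)] - 1*[4*(-1) - (-2)*(-2)] + 2*[4*(-2) - (-1)*(-2)]
  = 3*(-3) - 1*(-8) + 2*(-10) = -21
Dx = (-8)*[(-1)*(-1) - (-2)*(-2)] - 1*[(-27)*(-1) - (-2)*8] + 2*[(-27)*(-2) - (-1)*8]
  = (-8)*(-3) - 1*(43) + 2*(62) = 105
Dy = 3*[(-27)*(-1) - (-2)*8] - (-8)*[4*(-1) - (-2)*(-2)] + 2*[4*8 - (-27)*(-2)]
  = 3*(43) - (-8)*(-8) + 2*(-22) = 21
Dz = 3*[(-1)*8 - (-27)*(-2)] - 1*[4*8 - (-27)*(-2)] + (-8)*[4*(-2) - (-1)*(-2)]
  = 3*(-62) - 1*(-22) + (-8)*(-10) = -84
x = Dx/D = 105/-21 = -5, y = Dy/D = 21/-21 = -1, z = Dz/D = -84/-21 = 4
Check eq1: (3)(-5) + (1)(-1) + (2)(4) = -8 = -8 ✓
Check eq2: (4)(-5) + (-1)(-1) + (-2)(4) = -27 = -27 ✓
Check eq3: (-2)(-5) + (-2)(-1) + (-1)(4) = 8 = 8 ✓

x = -5, y = -1, z = 4


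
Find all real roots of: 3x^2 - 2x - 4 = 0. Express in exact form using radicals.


Using the quadratic formula: x = (-b ± sqrt(b^2 - 4ac)) / (2a)
Here a = 3, b = -2, c = -4
Discriminant = b^2 - 4ac = (-2)^2 - 4(3)(-4) = 4 + 48 = 52
Since discriminant = 52 > 0, there are two real roots.
x = (2 ± 2*sqrt(13)) / 6
Simplifying: x = (1 ± sqrt(13)) / 3
Numerically: x ≈ 1.5352 or x ≈ -0.8685

x = (1 + sqrt(13)) / 3 or x = (1 - sqrt(13)) / 3


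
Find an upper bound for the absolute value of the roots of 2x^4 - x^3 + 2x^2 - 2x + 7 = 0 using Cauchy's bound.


Cauchy's bound: all roots r satisfy |r| <= 1 + max(|a_i/a_n|) for i = 0,...,n-1
where a_n is the leading coefficient.

Coefficients: [2, -1, 2, -2, 7]
Leading coefficient a_n = 2
Ratios |a_i/a_n|: 1/2, 1, 1, 7/2
Maximum ratio: 7/2
Cauchy's bound: |r| <= 1 + 7/2 = 9/2

Upper bound = 9/2


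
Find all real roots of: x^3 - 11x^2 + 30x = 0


The constant term is 0, so x = 0 is a root. Factor out x:
  x(x^2 - 11x + 30) = 0
Solve the quadratic x^2 - 11x + 30 = 0: discriminant = (-11)^2 - 4(1)(30) = 121 - 120 = 1.
sqrt(1) = 1, so x = (11 ± 1)/2: x = 6 or x = 5.

x = 0, x = 5, x = 6


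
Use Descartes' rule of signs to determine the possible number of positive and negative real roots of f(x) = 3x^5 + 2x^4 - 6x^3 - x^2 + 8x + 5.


Descartes' rule of signs:

For positive roots, count sign changes in f(x) = 3x^5 + 2x^4 - 6x^3 - x^2 + 8x + 5:
Signs of coefficients: +, +, -, -, +, +
Number of sign changes: 2
Possible positive real roots: 2, 0

For negative roots, examine f(-x) = -3x^5 + 2x^4 + 6x^3 - x^2 - 8x + 5:
Signs of coefficients: -, +, +, -, -, +
Number of sign changes: 3
Possible negative real roots: 3, 1

Positive roots: 2 or 0; Negative roots: 3 or 1


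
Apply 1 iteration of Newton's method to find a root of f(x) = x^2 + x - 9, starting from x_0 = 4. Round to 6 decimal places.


Newton's method: x_(n+1) = x_n - f(x_n)/f'(x_n)
f(x) = x^2 + x - 9
f'(x) = 2x + 1

Iteration 1:
  f(4.000000) = 11.000000
  f'(4.000000) = 9.000000
  x_1 = 4.000000 - (11.000000)/(9.000000) = 2.777778

x_1 = 2.777778


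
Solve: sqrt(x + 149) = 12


Square both sides: x + 149 = 12^2 = 144
x = 144 - 149 = -5
x = -5
Check: sqrt(1*(-5) + 149) = sqrt(144) = 12 ✓

x = -5


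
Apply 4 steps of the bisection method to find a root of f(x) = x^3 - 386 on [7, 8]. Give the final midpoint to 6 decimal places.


f(x) = x^3 - 386
f(7) = -43 < 0
f(8) = 126 > 0

Step 1: midpoint = (7.000000 + 8.000000)/2 = 7.500000
  f(7.500000) = 35.875000
  f(mid) > 0, so root is in [7.000000, 7.500000]

Step 2: midpoint = (7.000000 + 7.500000)/2 = 7.250000
  f(7.250000) = -4.921875
  f(mid) < 0, so root is in [7.250000, 7.500000]

Step 3: midpoint = (7.250000 + 7.500000)/2 = 7.375000
  f(7.375000) = 15.130859
  f(mid) > 0, so root is in [7.250000, 7.375000]

Step 4: midpoint = (7.250000 + 7.375000)/2 = 7.312500
  f(7.312500) = 5.018799
  f(mid) > 0, so root is in [7.250000, 7.312500]

midpoint = 7.312500


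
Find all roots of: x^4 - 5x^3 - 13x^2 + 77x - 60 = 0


Let p(x) = x^4 - 5x^3 - 13x^2 + 77x - 60. By the rational root theorem (leading coefficient 1), any rational root is an integer divisor of 60: try ±1, ±2, ... in turn.
Test x = 1: value = 0 ✓, so (x - 1) is a factor.
Synthetic division by (x - 1): bring down 1; 1(1) - 5 = -4; (-4)(1) - 13 = -17; (-17)(1) + 77 = 60; 60(1) - 60 = 0 → quotient x^3 - 4x^2 - 17x + 60, remainder 0.
Continue with the quotient x^3 - 4x^2 - 17x + 60 (candidates must divide 60; re-test x = 1 first in case it repeats).
Test x = 1: value = 40 ≠ 0.
Test x = -1: value = 72 ≠ 0.
Test x = 2: value = 18 ≠ 0.
Test x = -2: value = 70 ≠ 0.
Test x = 3: value = 0 ✓, so (x - 3) is a factor.
Synthetic division by (x - 3): bring down 1; 1(3) - 4 = -1; (-1)(3) - 17 = -20; (-20)(3) + 60 = 0 → quotient x^2 - x - 20, remainder 0.
Solve the quadratic x^2 - x - 20 = 0: discriminant = (-1)^2 - 4(1)(-20) = 1 + 80 = 81.
sqrt(81) = 9, so x = (1 ± 9)/2: x = 5 or x = -4.
Collecting all roots found:

x = -4, x = 1, x = 3, x = 5


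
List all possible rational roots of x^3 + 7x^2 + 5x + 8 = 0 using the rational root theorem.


Rational root theorem: possible roots are ±p/q where:
  p divides the constant term (8): p ∈ {1, 2, 4, 8}
  q divides the leading coefficient (1): q ∈ {1}

All possible rational roots: -8, -4, -2, -1, 1, 2, 4, 8

-8, -4, -2, -1, 1, 2, 4, 8


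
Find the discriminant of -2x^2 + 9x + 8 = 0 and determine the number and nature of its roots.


For ax^2 + bx + c = 0, discriminant D = b^2 - 4ac
Here a = -2, b = 9, c = 8
D = (9)^2 - 4(-2)(8) = 81 + 64 = 145

D = 145 > 0 but not a perfect square
The equation has 2 distinct real irrational roots.

Discriminant = 145, 2 distinct real irrational roots


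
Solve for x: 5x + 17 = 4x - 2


Starting with: 5x + 17 = 4x - 2
Move all x terms to left: (5 - 4)x = -2 - 17
Simplify: x = -19
Divide both sides by 1: x = -19

x = -19


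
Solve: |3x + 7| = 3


An absolute value equation |expr| = 3 gives two cases:
Case 1: 3x + 7 = 3
  3x = -4, so x = -4/3
Case 2: 3x + 7 = -3
  3x = -10, so x = -10/3

x = -10/3, x = -4/3


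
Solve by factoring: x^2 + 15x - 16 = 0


We need two numbers that multiply to -16 and add to 15.
Those numbers are -1 and 16 (since (-1) * 16 = -16 and (-1) + 16 = 15).
So x^2 + 15x - 16 = (x - 1)(x + 16) = 0
Setting each factor to zero: x = 1 or x = -16

x = -16, x = 1


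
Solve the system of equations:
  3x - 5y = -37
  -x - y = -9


Using Cramer's rule:
Determinant D = (3)(-1) - (-1)(-5) = -3 - 5 = -8
Dx = (-37)(-1) - (-9)(-5) = 37 - 45 = -8
Dy = (3)(-9) - (-1)(-37) = -27 - 37 = -64
x = Dx/D = -8/-8 = 1
y = Dy/D = -64/-8 = 8

x = 1, y = 8


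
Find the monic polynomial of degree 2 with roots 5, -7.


A monic polynomial with roots 5, -7 is:
p(x) = (x - 5)(x + 7)
After multiplying by (x - 5): x - 5
After multiplying by (x + 7): x^2 + 2x - 35

x^2 + 2x - 35


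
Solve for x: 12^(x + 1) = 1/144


Express both sides with the same base.
1/144 = 12^(-2)
Since the bases match, equate exponents: x + 1 = -2
So x = -2 - (1) = -3

x = -3


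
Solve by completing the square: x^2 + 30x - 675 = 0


Start: x^2 + 30x - 675 = 0
Move constant: x^2 + 30x = 675
Half of 30 is 15, squared is 225
Add 225 to both sides: x^2 + 30x + 225 = 900
(x + 15)^2 = 900
x + 15 = ±30
x = -15 + 30 = 15 or x = -15 - 30 = -45

x = -45, x = 15


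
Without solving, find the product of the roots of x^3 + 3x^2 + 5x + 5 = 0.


By Vieta's formulas for x^3 + bx^2 + cx + d = 0:
  r1 + r2 + r3 = -b/a = -3
  r1*r2 + r1*r3 + r2*r3 = c/a = 5
  r1*r2*r3 = -d/a = -5


Product = -5


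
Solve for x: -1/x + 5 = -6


Subtract 5 from both sides: -1/x = -11
Multiply both sides by x: -1 = -11 * x
Divide by -11: x = 1/11

x = 1/11


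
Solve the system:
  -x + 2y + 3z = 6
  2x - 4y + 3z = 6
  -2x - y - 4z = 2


Using Cramer's rule. Expand each determinant along the first row.
D  = (-1)*[(-4)*(-4) - 3*(-1)] - 2*[2*(-4) - 3*(-2)] + 3*[2*(-1) - (-4)*(-2)]
  = (-1)*(19) - 2*(-2) + 3*(-10) = -45
Dx = 6*[(-4)*(-4) - 3*(-1)] - 2*[6*(-4) - 3*2] + 3*[6*(-1) - (-4)*2]
  = 6*(19) - 2*(-30) + 3*(2) = 180
Dy = (-1)*[6*(-4) - 3*2] - 6*[2*(-4) - 3*(-2)] + 3*[2*2 - 6*(-2)]
  = (-1)*(-30) - 6*(-2) + 3*(16) = 90
Dz = (-1)*[(-4)*2 - 6*(-1)] - 2*[2*2 - 6*(-2)] + 6*[2*(-1) - (-4)*(-2)]
  = (-1)*(-2) - 2*(16) + 6*(-10) = -90
x = Dx/D = 180/-45 = -4, y = Dy/D = 90/-45 = -2, z = Dz/D = -90/-45 = 2
Check eq1: (-1)(-4) + (2)(-2) + (3)(2) = 6 = 6 ✓
Check eq2: (2)(-4) + (-4)(-2) + (3)(2) = 6 = 6 ✓
Check eq3: (-2)(-4) + (-1)(-2) + (-4)(2) = 2 = 2 ✓

x = -4, y = -2, z = 2


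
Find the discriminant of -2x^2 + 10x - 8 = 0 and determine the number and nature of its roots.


For ax^2 + bx + c = 0, discriminant D = b^2 - 4ac
Here a = -2, b = 10, c = -8
D = (10)^2 - 4(-2)(-8) = 100 - 64 = 36

D = 36 > 0 and is a perfect square (sqrt = 6)
The equation has 2 distinct real rational roots.

Discriminant = 36, 2 distinct real rational roots


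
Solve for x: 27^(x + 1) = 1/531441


Express both sides with the same base.
1/531441 = 27^(-4)
Since the bases match, equate exponents: x + 1 = -4
So x = -4 - (1) = -5

x = -5


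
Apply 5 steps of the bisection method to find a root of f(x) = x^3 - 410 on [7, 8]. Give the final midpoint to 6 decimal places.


f(x) = x^3 - 410
f(7) = -67 < 0
f(8) = 102 > 0

Step 1: midpoint = (7.000000 + 8.000000)/2 = 7.500000
  f(7.500000) = 11.875000
  f(mid) > 0, so root is in [7.000000, 7.500000]

Step 2: midpoint = (7.000000 + 7.500000)/2 = 7.250000
  f(7.250000) = -28.921875
  f(mid) < 0, so root is in [7.250000, 7.500000]

Step 3: midpoint = (7.250000 + 7.500000)/2 = 7.375000
  f(7.375000) = -8.869141
  f(mid) < 0, so root is in [7.375000, 7.500000]

Step 4: midpoint = (7.375000 + 7.500000)/2 = 7.437500
  f(7.437500) = 1.415771
  f(mid) > 0, so root is in [7.375000, 7.437500]

Step 5: midpoint = (7.375000 + 7.437500)/2 = 7.406250
  f(7.406250) = -3.748383
  f(mid) < 0, so root is in [7.406250, 7.437500]

midpoint = 7.406250


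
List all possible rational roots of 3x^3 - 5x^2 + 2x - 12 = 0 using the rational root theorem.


Rational root theorem: possible roots are ±p/q where:
  p divides the constant term (-12): p ∈ {1, 2, 3, 4, 6, 12}
  q divides the leading coefficient (3): q ∈ {1, 3}

All possible rational roots: -12, -6, -4, -3, -2, -4/3, -1, -2/3, -1/3, 1/3, 2/3, 1, 4/3, 2, 3, 4, 6, 12

-12, -6, -4, -3, -2, -4/3, -1, -2/3, -1/3, 1/3, 2/3, 1, 4/3, 2, 3, 4, 6, 12


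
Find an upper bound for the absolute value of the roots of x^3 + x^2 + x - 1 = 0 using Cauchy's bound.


Cauchy's bound: all roots r satisfy |r| <= 1 + max(|a_i/a_n|) for i = 0,...,n-1
where a_n is the leading coefficient.

Coefficients: [1, 1, 1, -1]
Leading coefficient a_n = 1
Ratios |a_i/a_n|: 1, 1, 1
Maximum ratio: 1
Cauchy's bound: |r| <= 1 + 1 = 2

Upper bound = 2


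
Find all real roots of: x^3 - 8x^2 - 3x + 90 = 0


Let p(x) = x^3 - 8x^2 - 3x + 90. By the rational root theorem (leading coefficient 1), any rational root is an integer divisor of 90: try ±1, ±2, ... in turn.
Test x = 1: value = 80 ≠ 0.
Test x = -1: value = 84 ≠ 0.
Test x = 2: value = 60 ≠ 0.
Test x = -2: value = 56 ≠ 0.
Test x = 3: value = 36 ≠ 0.
Test x = -3: value = 0 ✓, so (x + 3) is a factor.
Synthetic division by (x + 3): bring down 1; 1(-3) - 8 = -11; (-11)(-3) - 3 = 30; 30(-3) + 90 = 0 → quotient x^2 - 11x + 30, remainder 0.
Solve the quadratic x^2 - 11x + 30 = 0: discriminant = (-11)^2 - 4(1)(30) = 121 - 120 = 1.
sqrt(1) = 1, so x = (11 ± 1)/2: x = 6 or x = 5.

x = -3, x = 5, x = 6


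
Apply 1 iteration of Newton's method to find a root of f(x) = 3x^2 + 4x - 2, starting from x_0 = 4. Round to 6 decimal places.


Newton's method: x_(n+1) = x_n - f(x_n)/f'(x_n)
f(x) = 3x^2 + 4x - 2
f'(x) = 6x + 4

Iteration 1:
  f(4.000000) = 62.000000
  f'(4.000000) = 28.000000
  x_1 = 4.000000 - (62.000000)/(28.000000) = 1.785714

x_1 = 1.785714


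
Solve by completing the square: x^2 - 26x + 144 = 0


Start: x^2 - 26x + 144 = 0
Move constant: x^2 - 26x = -144
Half of -26 is -13, squared is 169
Add 169 to both sides: x^2 - 26x + 169 = 25
(x - 13)^2 = 25
x - 13 = ±5
x = 13 + 5 = 18 or x = 13 - 5 = 8

x = 8, x = 18


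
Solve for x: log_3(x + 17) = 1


Convert to exponential form: x + 17 = 3^1 = 3
x = 3 - 17 = -14
Check: log_3(-14 + 17) = log_3(3) = log_3(3) = 1 ✓

x = -14


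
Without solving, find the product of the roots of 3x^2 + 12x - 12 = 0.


By Vieta's formulas for ax^2 + bx + c = 0:
  Sum of roots = -b/a
  Product of roots = c/a

Here a = 3, b = 12, c = -12
Sum = -(12)/3 = -4
Product = -12/3 = -4

Product = -4


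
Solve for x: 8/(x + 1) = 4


Multiply both sides by (x + 1): 8 = 4(x + 1)
Distribute: 8 = 4x + 4
4x = 8 - 4 = 4
x = 1

x = 1


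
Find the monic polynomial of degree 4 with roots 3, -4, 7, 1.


A monic polynomial with roots 3, -4, 7, 1 is:
p(x) = (x - 3)(x + 4)(x - 7)(x - 1)
After multiplying by (x - 3): x - 3
After multiplying by (x + 4): x^2 + x - 12
After multiplying by (x - 7): x^3 - 6x^2 - 19x + 84
After multiplying by (x - 1): x^4 - 7x^3 - 13x^2 + 103x - 84

x^4 - 7x^3 - 13x^2 + 103x - 84


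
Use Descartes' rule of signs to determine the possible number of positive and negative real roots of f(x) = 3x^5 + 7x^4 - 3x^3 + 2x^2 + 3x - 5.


Descartes' rule of signs:

For positive roots, count sign changes in f(x) = 3x^5 + 7x^4 - 3x^3 + 2x^2 + 3x - 5:
Signs of coefficients: +, +, -, +, +, -
Number of sign changes: 3
Possible positive real roots: 3, 1

For negative roots, examine f(-x) = -3x^5 + 7x^4 + 3x^3 + 2x^2 - 3x - 5:
Signs of coefficients: -, +, +, +, -, -
Number of sign changes: 2
Possible negative real roots: 2, 0

Positive roots: 3 or 1; Negative roots: 2 or 0


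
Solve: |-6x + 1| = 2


An absolute value equation |expr| = 2 gives two cases:
Case 1: -6x + 1 = 2
  -6x = 1, so x = -1/6
Case 2: -6x + 1 = -2
  -6x = -3, so x = 1/2

x = -1/6, x = 1/2


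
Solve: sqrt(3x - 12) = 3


Square both sides: 3x - 12 = 3^2 = 9
3x = 9 + 12 = 21
x = 7
Check: sqrt(3*7 - 12) = sqrt(9) = 3 ✓

x = 7


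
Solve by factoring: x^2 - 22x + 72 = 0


We need two numbers that multiply to 72 and add to -22.
Those numbers are -4 and -18 (since (-4) * (-18) = 72 and (-4) + (-18) = -22).
So x^2 - 22x + 72 = (x - 4)(x - 18) = 0
Setting each factor to zero: x = 4 or x = 18

x = 4, x = 18


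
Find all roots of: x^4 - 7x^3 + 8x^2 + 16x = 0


The constant term is 0, so x = 0 is a root. Factor out x:
  x^3 - 7x^2 + 8x + 16 = 0
Let p(x) = x^3 - 7x^2 + 8x + 16. By the rational root theorem (leading coefficient 1), any rational root is an integer divisor of 16: try ±1, ±2, ... in turn.
Test x = 1: value = 18 ≠ 0.
Test x = -1: value = 0 ✓, so (x + 1) is a factor.
Synthetic division by (x + 1): bring down 1; 1(-1) - 7 = -8; (-8)(-1) + 8 = 16; 16(-1) + 16 = 0 → quotient x^2 - 8x + 16, remainder 0.
Solve the quadratic x^2 - 8x + 16 = 0: discriminant = (-8)^2 - 4(1)(16) = 64 - 64 = 0.
Discriminant = 0, so a double root: x = 8/2 = 4.
Collecting all roots found:

x = -1, x = 0, x = 4 (multiplicity 2)


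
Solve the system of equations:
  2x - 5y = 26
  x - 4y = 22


Using Cramer's rule:
Determinant D = (2)(-4) - (1)(-5) = -8 + 5 = -3
Dx = (26)(-4) - (22)(-5) = -104 + 110 = 6
Dy = (2)(22) - (1)(26) = 44 - 26 = 18
x = Dx/D = 6/-3 = -2
y = Dy/D = 18/-3 = -6

x = -2, y = -6


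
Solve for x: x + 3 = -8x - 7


Starting with: x + 3 = -8x - 7
Move all x terms to left: (1 + 8)x = -7 - 3
Simplify: 9x = -10
Divide both sides by 9: x = -10/9

x = -10/9


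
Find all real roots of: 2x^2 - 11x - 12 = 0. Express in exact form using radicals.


Using the quadratic formula: x = (-b ± sqrt(b^2 - 4ac)) / (2a)
Here a = 2, b = -11, c = -12
Discriminant = b^2 - 4ac = (-11)^2 - 4(2)(-12) = 121 + 96 = 217
Since discriminant = 217 > 0, there are two real roots.
x = (11 ± sqrt(217)) / 4
Numerically: x ≈ 6.4327 or x ≈ -0.9327

x = (11 + sqrt(217)) / 4 or x = (11 - sqrt(217)) / 4


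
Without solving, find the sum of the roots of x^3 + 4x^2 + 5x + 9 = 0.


By Vieta's formulas for x^3 + bx^2 + cx + d = 0:
  r1 + r2 + r3 = -b/a = -4
  r1*r2 + r1*r3 + r2*r3 = c/a = 5
  r1*r2*r3 = -d/a = -9


Sum = -4


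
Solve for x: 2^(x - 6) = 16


Express both sides with the same base.
16 = 2^4
Since the bases match, equate exponents: x - 6 = 4
So x = 4 - (-6) = 10

x = 10


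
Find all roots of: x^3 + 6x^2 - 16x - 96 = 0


Let p(x) = x^3 + 6x^2 - 16x - 96. By the rational root theorem (leading coefficient 1), any rational root is an integer divisor of 96: try ±1, ±2, ... in turn.
Test x = 1: value = -105 ≠ 0.
Test x = -1: value = -75 ≠ 0.
Test x = 2: value = -96 ≠ 0.
Test x = -2: value = -48 ≠ 0.
Test x = 3: value = -63 ≠ 0.
Test x = -3: value = -21 ≠ 0.
Test x = 4: value = 0 ✓, so (x - 4) is a factor.
Synthetic division by (x - 4): bring down 1; 1(4) + 6 = 10; 10(4) - 16 = 24; 24(4) - 96 = 0 → quotient x^2 + 10x + 24, remainder 0.
Solve the quadratic x^2 + 10x + 24 = 0: discriminant = 10^2 - 4(1)(24) = 100 - 96 = 4.
sqrt(4) = 2, so x = (-10 ± 2)/2: x = -4 or x = -6.
Collecting all roots found:

x = -6, x = -4, x = 4


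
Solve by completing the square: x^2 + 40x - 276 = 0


Start: x^2 + 40x - 276 = 0
Move constant: x^2 + 40x = 276
Half of 40 is 20, squared is 400
Add 400 to both sides: x^2 + 40x + 400 = 676
(x + 20)^2 = 676
x + 20 = ±26
x = -20 + 26 = 6 or x = -20 - 26 = -46

x = -46, x = 6


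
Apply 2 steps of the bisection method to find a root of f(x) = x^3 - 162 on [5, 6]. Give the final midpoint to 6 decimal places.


f(x) = x^3 - 162
f(5) = -37 < 0
f(6) = 54 > 0

Step 1: midpoint = (5.000000 + 6.000000)/2 = 5.500000
  f(5.500000) = 4.375000
  f(mid) > 0, so root is in [5.000000, 5.500000]

Step 2: midpoint = (5.000000 + 5.500000)/2 = 5.250000
  f(5.250000) = -17.296875
  f(mid) < 0, so root is in [5.250000, 5.500000]

midpoint = 5.250000


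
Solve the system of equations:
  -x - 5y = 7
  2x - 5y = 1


Using Cramer's rule:
Determinant D = (-1)(-5) - (2)(-5) = 5 + 10 = 15
Dx = (7)(-5) - (1)(-5) = -35 + 5 = -30
Dy = (-1)(1) - (2)(7) = -1 - 14 = -15
x = Dx/D = -30/15 = -2
y = Dy/D = -15/15 = -1

x = -2, y = -1


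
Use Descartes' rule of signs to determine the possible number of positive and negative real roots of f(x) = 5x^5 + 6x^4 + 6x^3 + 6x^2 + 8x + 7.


Descartes' rule of signs:

For positive roots, count sign changes in f(x) = 5x^5 + 6x^4 + 6x^3 + 6x^2 + 8x + 7:
Signs of coefficients: +, +, +, +, +, +
Number of sign changes: 0
Possible positive real roots: 0

For negative roots, examine f(-x) = -5x^5 + 6x^4 - 6x^3 + 6x^2 - 8x + 7:
Signs of coefficients: -, +, -, +, -, +
Number of sign changes: 5
Possible negative real roots: 5, 3, 1

Positive roots: 0; Negative roots: 5 or 3 or 1


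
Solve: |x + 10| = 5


An absolute value equation |expr| = 5 gives two cases:
Case 1: x + 10 = 5
  x = -5, so x = -5
Case 2: x + 10 = -5
  x = -15, so x = -15

x = -15, x = -5


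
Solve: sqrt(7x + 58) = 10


Square both sides: 7x + 58 = 10^2 = 100
7x = 100 - 58 = 42
x = 6
Check: sqrt(7*6 + 58) = sqrt(100) = 10 ✓

x = 6


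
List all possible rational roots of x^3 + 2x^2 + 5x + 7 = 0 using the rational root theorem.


Rational root theorem: possible roots are ±p/q where:
  p divides the constant term (7): p ∈ {1, 7}
  q divides the leading coefficient (1): q ∈ {1}

All possible rational roots: -7, -1, 1, 7

-7, -1, 1, 7


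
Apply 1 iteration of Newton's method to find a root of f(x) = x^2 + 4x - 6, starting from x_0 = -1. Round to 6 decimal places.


Newton's method: x_(n+1) = x_n - f(x_n)/f'(x_n)
f(x) = x^2 + 4x - 6
f'(x) = 2x + 4

Iteration 1:
  f(-1.000000) = -9.000000
  f'(-1.000000) = 2.000000
  x_1 = -1.000000 - (-9.000000)/(2.000000) = 3.500000

x_1 = 3.500000


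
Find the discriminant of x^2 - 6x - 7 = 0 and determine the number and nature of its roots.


For ax^2 + bx + c = 0, discriminant D = b^2 - 4ac
Here a = 1, b = -6, c = -7
D = (-6)^2 - 4(1)(-7) = 36 + 28 = 64

D = 64 > 0 and is a perfect square (sqrt = 8)
The equation has 2 distinct real rational roots.

Discriminant = 64, 2 distinct real rational roots


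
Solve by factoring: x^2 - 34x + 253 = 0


We need two numbers that multiply to 253 and add to -34.
Those numbers are -23 and -11 (since (-23) * (-11) = 253 and (-23) + (-11) = -34).
So x^2 - 34x + 253 = (x - 23)(x - 11) = 0
Setting each factor to zero: x = 23 or x = 11

x = 11, x = 23


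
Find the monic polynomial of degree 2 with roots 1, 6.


A monic polynomial with roots 1, 6 is:
p(x) = (x - 1)(x - 6)
After multiplying by (x - 1): x - 1
After multiplying by (x - 6): x^2 - 7x + 6

x^2 - 7x + 6


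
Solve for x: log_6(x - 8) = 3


Convert to exponential form: x - 8 = 6^3 = 216
x = 216 + 8 = 224
Check: log_6(224 - 8) = log_6(216) = log_6(216) = 3 ✓

x = 224


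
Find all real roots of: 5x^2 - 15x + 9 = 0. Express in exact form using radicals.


Using the quadratic formula: x = (-b ± sqrt(b^2 - 4ac)) / (2a)
Here a = 5, b = -15, c = 9
Discriminant = b^2 - 4ac = (-15)^2 - 4(5)(9) = 225 - 180 = 45
Since discriminant = 45 > 0, there are two real roots.
x = (15 ± 3*sqrt(5)) / 10
Numerically: x ≈ 2.1708 or x ≈ 0.8292

x = (15 + 3*sqrt(5)) / 10 or x = (15 - 3*sqrt(5)) / 10


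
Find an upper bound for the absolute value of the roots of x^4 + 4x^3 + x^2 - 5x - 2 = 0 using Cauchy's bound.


Cauchy's bound: all roots r satisfy |r| <= 1 + max(|a_i/a_n|) for i = 0,...,n-1
where a_n is the leading coefficient.

Coefficients: [1, 4, 1, -5, -2]
Leading coefficient a_n = 1
Ratios |a_i/a_n|: 4, 1, 5, 2
Maximum ratio: 5
Cauchy's bound: |r| <= 1 + 5 = 6

Upper bound = 6


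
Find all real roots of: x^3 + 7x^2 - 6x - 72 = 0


Let p(x) = x^3 + 7x^2 - 6x - 72. By the rational root theorem (leading coefficient 1), any rational root is an integer divisor of 72: try ±1, ±2, ... in turn.
Test x = 1: value = -70 ≠ 0.
Test x = -1: value = -60 ≠ 0.
Test x = 2: value = -48 ≠ 0.
Test x = -2: value = -40 ≠ 0.
Test x = 3: value = 0 ✓, so (x - 3) is a factor.
Synthetic division by (x - 3): bring down 1; 1(3) + 7 = 10; 10(3) - 6 = 24; 24(3) - 72 = 0 → quotient x^2 + 10x + 24, remainder 0.
Solve the quadratic x^2 + 10x + 24 = 0: discriminant = 10^2 - 4(1)(24) = 100 - 96 = 4.
sqrt(4) = 2, so x = (-10 ± 2)/2: x = -4 or x = -6.

x = -6, x = -4, x = 3


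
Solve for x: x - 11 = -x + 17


Starting with: x - 11 = -x + 17
Move all x terms to left: (1 + 1)x = 17 + 11
Simplify: 2x = 28
Divide both sides by 2: x = 14

x = 14


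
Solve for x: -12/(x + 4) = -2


Multiply both sides by (x + 4): -12 = -2(x + 4)
Distribute: -12 = -2x - 8
-2x = -12 + 8 = -4
x = 2

x = 2


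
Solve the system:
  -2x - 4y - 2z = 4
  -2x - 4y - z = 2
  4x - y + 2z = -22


Using Cramer's rule. Expand each determinant along the first row.
D  = (-2)*[(-4)*2 - (-1)*(-1)] - (-4)*[(-2)*2 - (-1)*4] + (-2)*[(-2)*(-1) - (-4)*4]
  = (-2)*(-9) - (-4)*(0) + (-2)*(18) = -18
Dx = 4*[(-4)*2 - (-1)*(-1)] - (-4)*[2*2 - (-1)*(-22)] + (-2)*[2*(-1) - (-4)*(-22)]
  = 4*(-9) - (-4)*(-18) + (-2)*(-90) = 72
Dy = (-2)*[2*2 - (-1)*(-22)] - 4*[(-2)*2 - (-1)*4] + (-2)*[(-2)*(-22) - 2*4]
  = (-2)*(-18) - 4*(0) + (-2)*(36) = -36
Dz = (-2)*[(-4)*(-22) - 2*(-1)] - (-4)*[(-2)*(-22) - 2*4] + 4*[(-2)*(-1) - (-4)*4]
  = (-2)*(90) - (-4)*(36) + 4*(18) = 36
x = Dx/D = 72/-18 = -4, y = Dy/D = -36/-18 = 2, z = Dz/D = 36/-18 = -2
Check eq1: (-2)(-4) + (-4)(2) + (-2)(-2) = 4 = 4 ✓
Check eq2: (-2)(-4) + (-4)(2) + (-1)(-2) = 2 = 2 ✓
Check eq3: (4)(-4) + (-1)(2) + (2)(-2) = -22 = -22 ✓

x = -4, y = 2, z = -2


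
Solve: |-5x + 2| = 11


An absolute value equation |expr| = 11 gives two cases:
Case 1: -5x + 2 = 11
  -5x = 9, so x = -9/5
Case 2: -5x + 2 = -11
  -5x = -13, so x = 13/5

x = -9/5, x = 13/5
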